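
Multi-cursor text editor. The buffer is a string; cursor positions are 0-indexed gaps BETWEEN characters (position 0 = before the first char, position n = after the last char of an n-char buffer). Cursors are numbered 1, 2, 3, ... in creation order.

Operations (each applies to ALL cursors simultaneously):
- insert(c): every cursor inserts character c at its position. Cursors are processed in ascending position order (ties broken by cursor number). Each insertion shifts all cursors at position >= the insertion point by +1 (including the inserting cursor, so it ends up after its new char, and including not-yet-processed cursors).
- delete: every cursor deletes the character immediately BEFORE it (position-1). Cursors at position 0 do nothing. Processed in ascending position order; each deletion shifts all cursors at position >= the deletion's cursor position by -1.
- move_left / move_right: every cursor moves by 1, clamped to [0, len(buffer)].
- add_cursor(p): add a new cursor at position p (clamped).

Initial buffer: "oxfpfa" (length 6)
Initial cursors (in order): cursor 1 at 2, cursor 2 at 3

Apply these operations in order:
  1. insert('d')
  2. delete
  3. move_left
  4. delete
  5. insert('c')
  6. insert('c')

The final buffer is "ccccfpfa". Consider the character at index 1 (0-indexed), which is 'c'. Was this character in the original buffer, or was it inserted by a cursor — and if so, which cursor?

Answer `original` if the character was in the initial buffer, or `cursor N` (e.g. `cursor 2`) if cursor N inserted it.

After op 1 (insert('d')): buffer="oxdfdpfa" (len 8), cursors c1@3 c2@5, authorship ..1.2...
After op 2 (delete): buffer="oxfpfa" (len 6), cursors c1@2 c2@3, authorship ......
After op 3 (move_left): buffer="oxfpfa" (len 6), cursors c1@1 c2@2, authorship ......
After op 4 (delete): buffer="fpfa" (len 4), cursors c1@0 c2@0, authorship ....
After op 5 (insert('c')): buffer="ccfpfa" (len 6), cursors c1@2 c2@2, authorship 12....
After op 6 (insert('c')): buffer="ccccfpfa" (len 8), cursors c1@4 c2@4, authorship 1212....
Authorship (.=original, N=cursor N): 1 2 1 2 . . . .
Index 1: author = 2

Answer: cursor 2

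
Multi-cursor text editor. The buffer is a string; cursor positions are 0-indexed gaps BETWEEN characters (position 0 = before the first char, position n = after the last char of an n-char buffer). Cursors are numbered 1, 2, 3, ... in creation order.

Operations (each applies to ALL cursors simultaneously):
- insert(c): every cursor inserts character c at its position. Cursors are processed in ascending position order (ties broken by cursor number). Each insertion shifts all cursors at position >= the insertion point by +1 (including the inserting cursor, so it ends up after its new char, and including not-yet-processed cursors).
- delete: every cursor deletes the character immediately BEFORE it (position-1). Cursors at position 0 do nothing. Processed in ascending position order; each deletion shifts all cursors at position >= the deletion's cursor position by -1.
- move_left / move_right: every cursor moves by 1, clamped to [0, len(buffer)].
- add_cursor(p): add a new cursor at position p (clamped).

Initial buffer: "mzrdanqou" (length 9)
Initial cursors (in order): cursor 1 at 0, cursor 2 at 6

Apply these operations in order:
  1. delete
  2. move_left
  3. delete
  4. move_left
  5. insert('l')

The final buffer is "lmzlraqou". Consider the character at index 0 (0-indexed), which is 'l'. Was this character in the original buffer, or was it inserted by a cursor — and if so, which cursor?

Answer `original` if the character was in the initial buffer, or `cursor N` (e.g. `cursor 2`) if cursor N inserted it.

Answer: cursor 1

Derivation:
After op 1 (delete): buffer="mzrdaqou" (len 8), cursors c1@0 c2@5, authorship ........
After op 2 (move_left): buffer="mzrdaqou" (len 8), cursors c1@0 c2@4, authorship ........
After op 3 (delete): buffer="mzraqou" (len 7), cursors c1@0 c2@3, authorship .......
After op 4 (move_left): buffer="mzraqou" (len 7), cursors c1@0 c2@2, authorship .......
After op 5 (insert('l')): buffer="lmzlraqou" (len 9), cursors c1@1 c2@4, authorship 1..2.....
Authorship (.=original, N=cursor N): 1 . . 2 . . . . .
Index 0: author = 1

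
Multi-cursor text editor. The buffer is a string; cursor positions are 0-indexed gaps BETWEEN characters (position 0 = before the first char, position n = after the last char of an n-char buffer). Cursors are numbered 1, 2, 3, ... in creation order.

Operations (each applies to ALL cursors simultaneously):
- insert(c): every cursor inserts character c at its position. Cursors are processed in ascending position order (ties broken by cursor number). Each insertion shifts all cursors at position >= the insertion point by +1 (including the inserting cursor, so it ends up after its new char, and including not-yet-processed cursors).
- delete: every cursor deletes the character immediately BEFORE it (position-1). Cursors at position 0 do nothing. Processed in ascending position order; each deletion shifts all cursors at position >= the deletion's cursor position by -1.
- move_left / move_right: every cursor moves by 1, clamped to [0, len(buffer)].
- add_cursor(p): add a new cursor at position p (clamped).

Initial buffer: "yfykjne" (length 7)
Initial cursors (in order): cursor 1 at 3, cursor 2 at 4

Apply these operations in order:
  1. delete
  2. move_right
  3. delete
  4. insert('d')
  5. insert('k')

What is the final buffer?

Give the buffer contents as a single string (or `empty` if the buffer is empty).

Answer: yddkkne

Derivation:
After op 1 (delete): buffer="yfjne" (len 5), cursors c1@2 c2@2, authorship .....
After op 2 (move_right): buffer="yfjne" (len 5), cursors c1@3 c2@3, authorship .....
After op 3 (delete): buffer="yne" (len 3), cursors c1@1 c2@1, authorship ...
After op 4 (insert('d')): buffer="yddne" (len 5), cursors c1@3 c2@3, authorship .12..
After op 5 (insert('k')): buffer="yddkkne" (len 7), cursors c1@5 c2@5, authorship .1212..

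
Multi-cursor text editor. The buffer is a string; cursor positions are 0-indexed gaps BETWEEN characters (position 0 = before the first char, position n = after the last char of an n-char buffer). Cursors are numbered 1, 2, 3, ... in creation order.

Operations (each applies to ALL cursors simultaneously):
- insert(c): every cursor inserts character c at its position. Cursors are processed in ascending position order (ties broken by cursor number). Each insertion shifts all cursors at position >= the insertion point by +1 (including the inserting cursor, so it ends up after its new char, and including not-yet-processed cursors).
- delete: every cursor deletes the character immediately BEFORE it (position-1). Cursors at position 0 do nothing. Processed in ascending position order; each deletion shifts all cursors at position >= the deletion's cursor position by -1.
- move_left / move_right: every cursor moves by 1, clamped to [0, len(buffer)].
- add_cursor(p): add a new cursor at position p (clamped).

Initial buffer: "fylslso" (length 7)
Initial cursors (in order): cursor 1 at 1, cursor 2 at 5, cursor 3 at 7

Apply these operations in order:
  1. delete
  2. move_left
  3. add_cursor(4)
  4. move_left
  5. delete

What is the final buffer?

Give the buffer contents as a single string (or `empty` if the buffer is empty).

Answer: s

Derivation:
After op 1 (delete): buffer="ylss" (len 4), cursors c1@0 c2@3 c3@4, authorship ....
After op 2 (move_left): buffer="ylss" (len 4), cursors c1@0 c2@2 c3@3, authorship ....
After op 3 (add_cursor(4)): buffer="ylss" (len 4), cursors c1@0 c2@2 c3@3 c4@4, authorship ....
After op 4 (move_left): buffer="ylss" (len 4), cursors c1@0 c2@1 c3@2 c4@3, authorship ....
After op 5 (delete): buffer="s" (len 1), cursors c1@0 c2@0 c3@0 c4@0, authorship .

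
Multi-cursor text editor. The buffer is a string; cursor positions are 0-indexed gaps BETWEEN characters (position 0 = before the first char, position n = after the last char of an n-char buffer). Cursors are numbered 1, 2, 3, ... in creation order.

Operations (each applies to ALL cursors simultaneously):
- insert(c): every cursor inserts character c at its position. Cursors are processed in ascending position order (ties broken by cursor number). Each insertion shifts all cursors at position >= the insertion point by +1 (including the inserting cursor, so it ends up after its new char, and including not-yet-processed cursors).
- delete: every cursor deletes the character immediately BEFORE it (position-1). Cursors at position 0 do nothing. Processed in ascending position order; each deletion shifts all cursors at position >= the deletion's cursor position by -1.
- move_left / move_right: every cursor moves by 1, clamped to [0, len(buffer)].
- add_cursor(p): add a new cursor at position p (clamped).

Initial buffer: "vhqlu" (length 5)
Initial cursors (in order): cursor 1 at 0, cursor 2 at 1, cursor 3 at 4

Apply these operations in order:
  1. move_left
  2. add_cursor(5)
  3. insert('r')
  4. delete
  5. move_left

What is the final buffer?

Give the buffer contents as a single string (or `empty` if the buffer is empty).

Answer: vhqlu

Derivation:
After op 1 (move_left): buffer="vhqlu" (len 5), cursors c1@0 c2@0 c3@3, authorship .....
After op 2 (add_cursor(5)): buffer="vhqlu" (len 5), cursors c1@0 c2@0 c3@3 c4@5, authorship .....
After op 3 (insert('r')): buffer="rrvhqrlur" (len 9), cursors c1@2 c2@2 c3@6 c4@9, authorship 12...3..4
After op 4 (delete): buffer="vhqlu" (len 5), cursors c1@0 c2@0 c3@3 c4@5, authorship .....
After op 5 (move_left): buffer="vhqlu" (len 5), cursors c1@0 c2@0 c3@2 c4@4, authorship .....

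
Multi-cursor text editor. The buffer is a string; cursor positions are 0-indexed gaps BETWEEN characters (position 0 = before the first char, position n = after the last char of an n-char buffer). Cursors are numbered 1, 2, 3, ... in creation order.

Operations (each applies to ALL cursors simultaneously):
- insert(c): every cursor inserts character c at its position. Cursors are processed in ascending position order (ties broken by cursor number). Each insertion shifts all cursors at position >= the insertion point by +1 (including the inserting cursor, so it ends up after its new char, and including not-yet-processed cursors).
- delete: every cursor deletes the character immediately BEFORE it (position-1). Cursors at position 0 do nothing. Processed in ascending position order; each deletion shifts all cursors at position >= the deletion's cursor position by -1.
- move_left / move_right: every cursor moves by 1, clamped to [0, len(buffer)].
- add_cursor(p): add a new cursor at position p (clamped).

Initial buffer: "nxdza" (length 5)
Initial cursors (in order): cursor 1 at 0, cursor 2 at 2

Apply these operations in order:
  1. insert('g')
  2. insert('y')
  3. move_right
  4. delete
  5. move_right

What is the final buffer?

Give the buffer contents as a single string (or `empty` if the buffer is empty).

After op 1 (insert('g')): buffer="gnxgdza" (len 7), cursors c1@1 c2@4, authorship 1..2...
After op 2 (insert('y')): buffer="gynxgydza" (len 9), cursors c1@2 c2@6, authorship 11..22...
After op 3 (move_right): buffer="gynxgydza" (len 9), cursors c1@3 c2@7, authorship 11..22...
After op 4 (delete): buffer="gyxgyza" (len 7), cursors c1@2 c2@5, authorship 11.22..
After op 5 (move_right): buffer="gyxgyza" (len 7), cursors c1@3 c2@6, authorship 11.22..

Answer: gyxgyza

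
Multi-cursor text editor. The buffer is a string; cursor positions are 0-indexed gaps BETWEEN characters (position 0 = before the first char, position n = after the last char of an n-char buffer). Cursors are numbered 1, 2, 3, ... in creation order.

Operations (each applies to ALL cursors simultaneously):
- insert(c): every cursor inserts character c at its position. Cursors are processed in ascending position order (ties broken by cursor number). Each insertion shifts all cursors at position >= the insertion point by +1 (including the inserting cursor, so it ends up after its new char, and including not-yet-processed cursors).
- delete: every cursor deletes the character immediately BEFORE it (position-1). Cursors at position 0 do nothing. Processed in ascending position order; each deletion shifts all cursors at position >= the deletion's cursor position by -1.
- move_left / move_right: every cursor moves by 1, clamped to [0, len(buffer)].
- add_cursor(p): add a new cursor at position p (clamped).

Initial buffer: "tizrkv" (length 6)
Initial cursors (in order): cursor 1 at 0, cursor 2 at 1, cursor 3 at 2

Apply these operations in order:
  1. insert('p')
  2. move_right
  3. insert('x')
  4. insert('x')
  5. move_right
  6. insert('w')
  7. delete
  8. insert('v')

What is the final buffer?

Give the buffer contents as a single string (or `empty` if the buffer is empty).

After op 1 (insert('p')): buffer="ptpipzrkv" (len 9), cursors c1@1 c2@3 c3@5, authorship 1.2.3....
After op 2 (move_right): buffer="ptpipzrkv" (len 9), cursors c1@2 c2@4 c3@6, authorship 1.2.3....
After op 3 (insert('x')): buffer="ptxpixpzxrkv" (len 12), cursors c1@3 c2@6 c3@9, authorship 1.12.23.3...
After op 4 (insert('x')): buffer="ptxxpixxpzxxrkv" (len 15), cursors c1@4 c2@8 c3@12, authorship 1.112.223.33...
After op 5 (move_right): buffer="ptxxpixxpzxxrkv" (len 15), cursors c1@5 c2@9 c3@13, authorship 1.112.223.33...
After op 6 (insert('w')): buffer="ptxxpwixxpwzxxrwkv" (len 18), cursors c1@6 c2@11 c3@16, authorship 1.1121.2232.33.3..
After op 7 (delete): buffer="ptxxpixxpzxxrkv" (len 15), cursors c1@5 c2@9 c3@13, authorship 1.112.223.33...
After op 8 (insert('v')): buffer="ptxxpvixxpvzxxrvkv" (len 18), cursors c1@6 c2@11 c3@16, authorship 1.1121.2232.33.3..

Answer: ptxxpvixxpvzxxrvkv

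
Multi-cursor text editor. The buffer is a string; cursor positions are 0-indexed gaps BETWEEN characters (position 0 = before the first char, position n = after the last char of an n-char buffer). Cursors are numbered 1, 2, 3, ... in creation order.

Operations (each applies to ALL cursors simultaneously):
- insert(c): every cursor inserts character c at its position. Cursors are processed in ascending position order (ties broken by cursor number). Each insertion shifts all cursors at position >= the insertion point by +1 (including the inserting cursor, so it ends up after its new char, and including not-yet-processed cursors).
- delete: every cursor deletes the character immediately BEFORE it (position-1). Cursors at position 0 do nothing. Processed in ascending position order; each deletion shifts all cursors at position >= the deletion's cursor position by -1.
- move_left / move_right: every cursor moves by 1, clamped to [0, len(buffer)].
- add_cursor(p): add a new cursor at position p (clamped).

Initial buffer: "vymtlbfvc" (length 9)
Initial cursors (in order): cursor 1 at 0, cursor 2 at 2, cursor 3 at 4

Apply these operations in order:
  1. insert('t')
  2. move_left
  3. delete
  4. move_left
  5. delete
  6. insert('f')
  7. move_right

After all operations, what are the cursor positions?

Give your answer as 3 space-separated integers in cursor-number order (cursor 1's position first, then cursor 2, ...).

Answer: 3 3 5

Derivation:
After op 1 (insert('t')): buffer="tvytmttlbfvc" (len 12), cursors c1@1 c2@4 c3@7, authorship 1..2..3.....
After op 2 (move_left): buffer="tvytmttlbfvc" (len 12), cursors c1@0 c2@3 c3@6, authorship 1..2..3.....
After op 3 (delete): buffer="tvtmtlbfvc" (len 10), cursors c1@0 c2@2 c3@4, authorship 1.2.3.....
After op 4 (move_left): buffer="tvtmtlbfvc" (len 10), cursors c1@0 c2@1 c3@3, authorship 1.2.3.....
After op 5 (delete): buffer="vmtlbfvc" (len 8), cursors c1@0 c2@0 c3@1, authorship ..3.....
After op 6 (insert('f')): buffer="ffvfmtlbfvc" (len 11), cursors c1@2 c2@2 c3@4, authorship 12.3.3.....
After op 7 (move_right): buffer="ffvfmtlbfvc" (len 11), cursors c1@3 c2@3 c3@5, authorship 12.3.3.....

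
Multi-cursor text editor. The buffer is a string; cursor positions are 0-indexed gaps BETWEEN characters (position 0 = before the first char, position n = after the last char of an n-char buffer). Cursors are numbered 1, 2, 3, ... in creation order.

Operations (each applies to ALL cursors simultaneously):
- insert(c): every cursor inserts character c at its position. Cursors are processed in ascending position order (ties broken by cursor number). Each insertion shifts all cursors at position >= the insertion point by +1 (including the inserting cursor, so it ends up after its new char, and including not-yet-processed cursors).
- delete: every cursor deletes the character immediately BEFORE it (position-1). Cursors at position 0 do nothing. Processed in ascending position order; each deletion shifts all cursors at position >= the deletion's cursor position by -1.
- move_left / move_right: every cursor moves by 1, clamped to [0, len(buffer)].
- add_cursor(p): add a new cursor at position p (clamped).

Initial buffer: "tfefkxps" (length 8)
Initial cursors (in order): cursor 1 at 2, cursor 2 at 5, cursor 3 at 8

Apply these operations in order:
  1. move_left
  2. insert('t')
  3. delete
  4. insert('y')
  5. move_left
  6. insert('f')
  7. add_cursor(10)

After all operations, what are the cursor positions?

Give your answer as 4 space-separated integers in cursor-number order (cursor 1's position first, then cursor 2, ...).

After op 1 (move_left): buffer="tfefkxps" (len 8), cursors c1@1 c2@4 c3@7, authorship ........
After op 2 (insert('t')): buffer="ttfeftkxpts" (len 11), cursors c1@2 c2@6 c3@10, authorship .1...2...3.
After op 3 (delete): buffer="tfefkxps" (len 8), cursors c1@1 c2@4 c3@7, authorship ........
After op 4 (insert('y')): buffer="tyfefykxpys" (len 11), cursors c1@2 c2@6 c3@10, authorship .1...2...3.
After op 5 (move_left): buffer="tyfefykxpys" (len 11), cursors c1@1 c2@5 c3@9, authorship .1...2...3.
After op 6 (insert('f')): buffer="tfyfeffykxpfys" (len 14), cursors c1@2 c2@7 c3@12, authorship .11...22...33.
After op 7 (add_cursor(10)): buffer="tfyfeffykxpfys" (len 14), cursors c1@2 c2@7 c4@10 c3@12, authorship .11...22...33.

Answer: 2 7 12 10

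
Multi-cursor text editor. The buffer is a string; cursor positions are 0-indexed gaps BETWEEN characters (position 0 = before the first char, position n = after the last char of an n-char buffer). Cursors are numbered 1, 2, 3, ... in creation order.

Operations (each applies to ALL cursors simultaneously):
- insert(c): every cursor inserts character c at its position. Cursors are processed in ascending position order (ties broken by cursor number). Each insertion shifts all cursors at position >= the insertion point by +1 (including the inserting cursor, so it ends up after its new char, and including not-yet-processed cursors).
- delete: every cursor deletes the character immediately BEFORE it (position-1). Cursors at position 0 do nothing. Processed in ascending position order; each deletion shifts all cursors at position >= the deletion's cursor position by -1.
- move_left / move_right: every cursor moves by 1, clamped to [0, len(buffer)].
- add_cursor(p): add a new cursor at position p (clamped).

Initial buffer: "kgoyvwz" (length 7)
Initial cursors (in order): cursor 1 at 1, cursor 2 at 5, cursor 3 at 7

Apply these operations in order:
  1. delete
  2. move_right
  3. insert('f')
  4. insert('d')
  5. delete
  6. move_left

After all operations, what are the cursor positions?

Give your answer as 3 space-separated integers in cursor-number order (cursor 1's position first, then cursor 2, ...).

Answer: 1 6 6

Derivation:
After op 1 (delete): buffer="goyw" (len 4), cursors c1@0 c2@3 c3@4, authorship ....
After op 2 (move_right): buffer="goyw" (len 4), cursors c1@1 c2@4 c3@4, authorship ....
After op 3 (insert('f')): buffer="gfoywff" (len 7), cursors c1@2 c2@7 c3@7, authorship .1...23
After op 4 (insert('d')): buffer="gfdoywffdd" (len 10), cursors c1@3 c2@10 c3@10, authorship .11...2323
After op 5 (delete): buffer="gfoywff" (len 7), cursors c1@2 c2@7 c3@7, authorship .1...23
After op 6 (move_left): buffer="gfoywff" (len 7), cursors c1@1 c2@6 c3@6, authorship .1...23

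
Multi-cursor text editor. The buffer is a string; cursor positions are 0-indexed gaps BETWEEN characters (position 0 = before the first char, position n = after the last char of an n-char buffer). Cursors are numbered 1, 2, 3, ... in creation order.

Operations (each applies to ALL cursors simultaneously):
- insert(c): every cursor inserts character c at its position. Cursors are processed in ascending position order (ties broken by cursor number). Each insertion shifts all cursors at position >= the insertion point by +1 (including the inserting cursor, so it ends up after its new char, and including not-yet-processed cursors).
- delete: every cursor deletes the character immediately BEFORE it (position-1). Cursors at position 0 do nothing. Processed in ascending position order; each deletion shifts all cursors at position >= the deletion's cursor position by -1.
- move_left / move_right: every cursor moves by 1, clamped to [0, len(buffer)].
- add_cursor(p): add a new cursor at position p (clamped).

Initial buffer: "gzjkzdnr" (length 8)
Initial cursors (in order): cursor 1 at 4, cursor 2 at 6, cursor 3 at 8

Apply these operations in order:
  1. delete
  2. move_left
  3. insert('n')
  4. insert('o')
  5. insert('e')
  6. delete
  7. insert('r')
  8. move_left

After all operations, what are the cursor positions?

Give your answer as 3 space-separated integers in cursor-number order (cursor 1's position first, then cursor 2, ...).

Answer: 4 8 12

Derivation:
After op 1 (delete): buffer="gzjzn" (len 5), cursors c1@3 c2@4 c3@5, authorship .....
After op 2 (move_left): buffer="gzjzn" (len 5), cursors c1@2 c2@3 c3@4, authorship .....
After op 3 (insert('n')): buffer="gznjnznn" (len 8), cursors c1@3 c2@5 c3@7, authorship ..1.2.3.
After op 4 (insert('o')): buffer="gznojnoznon" (len 11), cursors c1@4 c2@7 c3@10, authorship ..11.22.33.
After op 5 (insert('e')): buffer="gznoejnoeznoen" (len 14), cursors c1@5 c2@9 c3@13, authorship ..111.222.333.
After op 6 (delete): buffer="gznojnoznon" (len 11), cursors c1@4 c2@7 c3@10, authorship ..11.22.33.
After op 7 (insert('r')): buffer="gznorjnorznorn" (len 14), cursors c1@5 c2@9 c3@13, authorship ..111.222.333.
After op 8 (move_left): buffer="gznorjnorznorn" (len 14), cursors c1@4 c2@8 c3@12, authorship ..111.222.333.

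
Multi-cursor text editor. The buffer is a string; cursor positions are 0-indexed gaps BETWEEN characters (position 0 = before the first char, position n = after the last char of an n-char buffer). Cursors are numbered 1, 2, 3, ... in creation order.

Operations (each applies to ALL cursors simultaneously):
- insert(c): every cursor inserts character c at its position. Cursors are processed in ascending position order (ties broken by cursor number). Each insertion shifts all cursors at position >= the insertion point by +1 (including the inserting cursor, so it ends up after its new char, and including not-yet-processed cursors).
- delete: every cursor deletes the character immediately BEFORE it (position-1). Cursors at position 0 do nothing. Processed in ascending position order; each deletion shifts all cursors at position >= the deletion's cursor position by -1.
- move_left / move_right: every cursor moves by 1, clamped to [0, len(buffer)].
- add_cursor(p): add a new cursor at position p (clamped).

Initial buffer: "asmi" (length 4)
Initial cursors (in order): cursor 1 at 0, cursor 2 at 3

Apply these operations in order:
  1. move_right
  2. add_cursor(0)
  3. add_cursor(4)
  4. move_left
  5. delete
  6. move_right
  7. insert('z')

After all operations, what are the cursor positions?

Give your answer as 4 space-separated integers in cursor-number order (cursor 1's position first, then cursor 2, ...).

After op 1 (move_right): buffer="asmi" (len 4), cursors c1@1 c2@4, authorship ....
After op 2 (add_cursor(0)): buffer="asmi" (len 4), cursors c3@0 c1@1 c2@4, authorship ....
After op 3 (add_cursor(4)): buffer="asmi" (len 4), cursors c3@0 c1@1 c2@4 c4@4, authorship ....
After op 4 (move_left): buffer="asmi" (len 4), cursors c1@0 c3@0 c2@3 c4@3, authorship ....
After op 5 (delete): buffer="ai" (len 2), cursors c1@0 c3@0 c2@1 c4@1, authorship ..
After op 6 (move_right): buffer="ai" (len 2), cursors c1@1 c3@1 c2@2 c4@2, authorship ..
After op 7 (insert('z')): buffer="azzizz" (len 6), cursors c1@3 c3@3 c2@6 c4@6, authorship .13.24

Answer: 3 6 3 6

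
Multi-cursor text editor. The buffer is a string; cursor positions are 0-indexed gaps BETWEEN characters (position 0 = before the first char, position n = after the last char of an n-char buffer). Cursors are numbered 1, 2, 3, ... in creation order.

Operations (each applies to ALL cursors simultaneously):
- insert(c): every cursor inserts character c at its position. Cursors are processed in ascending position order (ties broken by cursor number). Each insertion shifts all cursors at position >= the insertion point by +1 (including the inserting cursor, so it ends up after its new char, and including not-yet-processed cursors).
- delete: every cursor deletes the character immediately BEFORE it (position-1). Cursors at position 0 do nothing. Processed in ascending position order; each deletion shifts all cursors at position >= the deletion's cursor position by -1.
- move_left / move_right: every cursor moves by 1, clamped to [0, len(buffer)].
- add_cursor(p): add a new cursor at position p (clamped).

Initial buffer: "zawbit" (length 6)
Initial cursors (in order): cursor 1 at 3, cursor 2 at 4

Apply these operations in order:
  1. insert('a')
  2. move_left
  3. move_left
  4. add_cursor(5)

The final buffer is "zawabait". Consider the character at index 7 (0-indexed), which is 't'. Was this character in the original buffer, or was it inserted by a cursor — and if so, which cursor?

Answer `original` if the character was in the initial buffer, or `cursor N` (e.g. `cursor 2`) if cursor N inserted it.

After op 1 (insert('a')): buffer="zawabait" (len 8), cursors c1@4 c2@6, authorship ...1.2..
After op 2 (move_left): buffer="zawabait" (len 8), cursors c1@3 c2@5, authorship ...1.2..
After op 3 (move_left): buffer="zawabait" (len 8), cursors c1@2 c2@4, authorship ...1.2..
After op 4 (add_cursor(5)): buffer="zawabait" (len 8), cursors c1@2 c2@4 c3@5, authorship ...1.2..
Authorship (.=original, N=cursor N): . . . 1 . 2 . .
Index 7: author = original

Answer: original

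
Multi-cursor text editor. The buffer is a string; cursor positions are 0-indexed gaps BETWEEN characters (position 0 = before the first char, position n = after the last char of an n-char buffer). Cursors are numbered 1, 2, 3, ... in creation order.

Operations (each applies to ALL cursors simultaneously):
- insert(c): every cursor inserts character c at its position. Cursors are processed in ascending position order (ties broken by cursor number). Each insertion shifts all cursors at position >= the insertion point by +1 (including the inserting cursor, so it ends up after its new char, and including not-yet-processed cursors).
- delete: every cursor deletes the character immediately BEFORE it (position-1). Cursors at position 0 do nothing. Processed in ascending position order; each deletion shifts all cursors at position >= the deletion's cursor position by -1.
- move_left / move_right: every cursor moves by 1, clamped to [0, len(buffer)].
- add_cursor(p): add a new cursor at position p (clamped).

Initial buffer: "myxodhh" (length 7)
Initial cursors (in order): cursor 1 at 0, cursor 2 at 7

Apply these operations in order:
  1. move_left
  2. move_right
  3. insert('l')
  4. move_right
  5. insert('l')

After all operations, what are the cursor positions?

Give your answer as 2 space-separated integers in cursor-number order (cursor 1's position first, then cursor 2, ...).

Answer: 4 11

Derivation:
After op 1 (move_left): buffer="myxodhh" (len 7), cursors c1@0 c2@6, authorship .......
After op 2 (move_right): buffer="myxodhh" (len 7), cursors c1@1 c2@7, authorship .......
After op 3 (insert('l')): buffer="mlyxodhhl" (len 9), cursors c1@2 c2@9, authorship .1......2
After op 4 (move_right): buffer="mlyxodhhl" (len 9), cursors c1@3 c2@9, authorship .1......2
After op 5 (insert('l')): buffer="mlylxodhhll" (len 11), cursors c1@4 c2@11, authorship .1.1.....22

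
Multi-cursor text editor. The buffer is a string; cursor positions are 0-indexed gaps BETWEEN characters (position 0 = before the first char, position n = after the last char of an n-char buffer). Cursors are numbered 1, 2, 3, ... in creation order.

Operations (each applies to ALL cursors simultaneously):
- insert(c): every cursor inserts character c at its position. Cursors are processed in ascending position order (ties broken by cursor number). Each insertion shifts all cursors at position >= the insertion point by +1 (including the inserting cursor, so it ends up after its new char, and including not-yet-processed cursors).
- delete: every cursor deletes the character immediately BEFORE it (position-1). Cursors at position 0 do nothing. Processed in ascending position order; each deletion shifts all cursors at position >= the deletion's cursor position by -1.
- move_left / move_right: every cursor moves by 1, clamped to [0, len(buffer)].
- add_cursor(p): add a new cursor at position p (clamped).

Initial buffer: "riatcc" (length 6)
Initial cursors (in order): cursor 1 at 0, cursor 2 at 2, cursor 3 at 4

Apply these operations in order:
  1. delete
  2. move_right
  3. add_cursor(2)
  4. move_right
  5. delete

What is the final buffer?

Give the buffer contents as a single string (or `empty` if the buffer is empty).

Answer: empty

Derivation:
After op 1 (delete): buffer="racc" (len 4), cursors c1@0 c2@1 c3@2, authorship ....
After op 2 (move_right): buffer="racc" (len 4), cursors c1@1 c2@2 c3@3, authorship ....
After op 3 (add_cursor(2)): buffer="racc" (len 4), cursors c1@1 c2@2 c4@2 c3@3, authorship ....
After op 4 (move_right): buffer="racc" (len 4), cursors c1@2 c2@3 c4@3 c3@4, authorship ....
After op 5 (delete): buffer="" (len 0), cursors c1@0 c2@0 c3@0 c4@0, authorship 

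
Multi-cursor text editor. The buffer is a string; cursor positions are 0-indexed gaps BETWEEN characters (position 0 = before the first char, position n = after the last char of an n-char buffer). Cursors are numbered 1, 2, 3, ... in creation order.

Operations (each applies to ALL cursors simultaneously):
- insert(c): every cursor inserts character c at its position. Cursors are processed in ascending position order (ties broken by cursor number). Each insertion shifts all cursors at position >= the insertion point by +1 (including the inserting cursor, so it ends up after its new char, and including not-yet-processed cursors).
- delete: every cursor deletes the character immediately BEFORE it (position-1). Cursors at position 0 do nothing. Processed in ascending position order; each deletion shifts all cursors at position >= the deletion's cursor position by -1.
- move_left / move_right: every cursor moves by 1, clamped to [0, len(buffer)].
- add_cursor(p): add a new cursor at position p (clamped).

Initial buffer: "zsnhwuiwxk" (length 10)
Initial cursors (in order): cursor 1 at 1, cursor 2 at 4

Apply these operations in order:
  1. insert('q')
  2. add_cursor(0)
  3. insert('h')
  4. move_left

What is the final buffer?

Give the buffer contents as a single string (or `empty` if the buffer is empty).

After op 1 (insert('q')): buffer="zqsnhqwuiwxk" (len 12), cursors c1@2 c2@6, authorship .1...2......
After op 2 (add_cursor(0)): buffer="zqsnhqwuiwxk" (len 12), cursors c3@0 c1@2 c2@6, authorship .1...2......
After op 3 (insert('h')): buffer="hzqhsnhqhwuiwxk" (len 15), cursors c3@1 c1@4 c2@9, authorship 3.11...22......
After op 4 (move_left): buffer="hzqhsnhqhwuiwxk" (len 15), cursors c3@0 c1@3 c2@8, authorship 3.11...22......

Answer: hzqhsnhqhwuiwxk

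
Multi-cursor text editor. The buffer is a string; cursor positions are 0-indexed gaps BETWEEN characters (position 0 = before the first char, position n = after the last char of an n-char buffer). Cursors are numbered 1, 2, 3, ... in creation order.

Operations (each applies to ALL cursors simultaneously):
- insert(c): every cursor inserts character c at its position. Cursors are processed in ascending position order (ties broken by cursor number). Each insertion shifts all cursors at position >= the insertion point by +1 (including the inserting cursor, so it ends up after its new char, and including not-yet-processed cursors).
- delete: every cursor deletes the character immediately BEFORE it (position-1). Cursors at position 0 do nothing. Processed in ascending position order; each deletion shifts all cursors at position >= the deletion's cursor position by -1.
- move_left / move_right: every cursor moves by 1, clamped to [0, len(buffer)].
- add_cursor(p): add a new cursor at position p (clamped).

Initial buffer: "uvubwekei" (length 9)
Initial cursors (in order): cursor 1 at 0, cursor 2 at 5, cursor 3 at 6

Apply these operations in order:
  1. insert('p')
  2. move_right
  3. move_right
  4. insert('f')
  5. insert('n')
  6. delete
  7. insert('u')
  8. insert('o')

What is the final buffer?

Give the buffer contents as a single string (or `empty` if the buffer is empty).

After op 1 (insert('p')): buffer="puvubwpepkei" (len 12), cursors c1@1 c2@7 c3@9, authorship 1.....2.3...
After op 2 (move_right): buffer="puvubwpepkei" (len 12), cursors c1@2 c2@8 c3@10, authorship 1.....2.3...
After op 3 (move_right): buffer="puvubwpepkei" (len 12), cursors c1@3 c2@9 c3@11, authorship 1.....2.3...
After op 4 (insert('f')): buffer="puvfubwpepfkefi" (len 15), cursors c1@4 c2@11 c3@14, authorship 1..1...2.32..3.
After op 5 (insert('n')): buffer="puvfnubwpepfnkefni" (len 18), cursors c1@5 c2@13 c3@17, authorship 1..11...2.322..33.
After op 6 (delete): buffer="puvfubwpepfkefi" (len 15), cursors c1@4 c2@11 c3@14, authorship 1..1...2.32..3.
After op 7 (insert('u')): buffer="puvfuubwpepfukefui" (len 18), cursors c1@5 c2@13 c3@17, authorship 1..11...2.322..33.
After op 8 (insert('o')): buffer="puvfuoubwpepfuokefuoi" (len 21), cursors c1@6 c2@15 c3@20, authorship 1..111...2.3222..333.

Answer: puvfuoubwpepfuokefuoi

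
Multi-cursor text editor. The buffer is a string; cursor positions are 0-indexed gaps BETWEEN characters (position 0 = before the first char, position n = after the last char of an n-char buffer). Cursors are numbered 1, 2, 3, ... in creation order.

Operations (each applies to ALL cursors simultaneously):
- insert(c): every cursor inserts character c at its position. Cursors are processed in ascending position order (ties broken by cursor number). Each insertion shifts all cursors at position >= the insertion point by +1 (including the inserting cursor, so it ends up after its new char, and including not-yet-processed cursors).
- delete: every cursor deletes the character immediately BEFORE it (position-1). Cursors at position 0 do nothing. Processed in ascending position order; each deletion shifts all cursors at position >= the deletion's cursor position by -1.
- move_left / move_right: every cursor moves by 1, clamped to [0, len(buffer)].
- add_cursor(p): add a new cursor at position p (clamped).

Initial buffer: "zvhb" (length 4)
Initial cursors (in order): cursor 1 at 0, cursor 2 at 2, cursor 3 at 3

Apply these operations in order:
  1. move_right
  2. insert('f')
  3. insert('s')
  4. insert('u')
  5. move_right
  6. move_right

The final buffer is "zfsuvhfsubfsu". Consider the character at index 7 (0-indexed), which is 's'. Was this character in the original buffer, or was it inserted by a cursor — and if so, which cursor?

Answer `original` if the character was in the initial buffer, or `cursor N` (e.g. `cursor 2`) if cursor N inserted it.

After op 1 (move_right): buffer="zvhb" (len 4), cursors c1@1 c2@3 c3@4, authorship ....
After op 2 (insert('f')): buffer="zfvhfbf" (len 7), cursors c1@2 c2@5 c3@7, authorship .1..2.3
After op 3 (insert('s')): buffer="zfsvhfsbfs" (len 10), cursors c1@3 c2@7 c3@10, authorship .11..22.33
After op 4 (insert('u')): buffer="zfsuvhfsubfsu" (len 13), cursors c1@4 c2@9 c3@13, authorship .111..222.333
After op 5 (move_right): buffer="zfsuvhfsubfsu" (len 13), cursors c1@5 c2@10 c3@13, authorship .111..222.333
After op 6 (move_right): buffer="zfsuvhfsubfsu" (len 13), cursors c1@6 c2@11 c3@13, authorship .111..222.333
Authorship (.=original, N=cursor N): . 1 1 1 . . 2 2 2 . 3 3 3
Index 7: author = 2

Answer: cursor 2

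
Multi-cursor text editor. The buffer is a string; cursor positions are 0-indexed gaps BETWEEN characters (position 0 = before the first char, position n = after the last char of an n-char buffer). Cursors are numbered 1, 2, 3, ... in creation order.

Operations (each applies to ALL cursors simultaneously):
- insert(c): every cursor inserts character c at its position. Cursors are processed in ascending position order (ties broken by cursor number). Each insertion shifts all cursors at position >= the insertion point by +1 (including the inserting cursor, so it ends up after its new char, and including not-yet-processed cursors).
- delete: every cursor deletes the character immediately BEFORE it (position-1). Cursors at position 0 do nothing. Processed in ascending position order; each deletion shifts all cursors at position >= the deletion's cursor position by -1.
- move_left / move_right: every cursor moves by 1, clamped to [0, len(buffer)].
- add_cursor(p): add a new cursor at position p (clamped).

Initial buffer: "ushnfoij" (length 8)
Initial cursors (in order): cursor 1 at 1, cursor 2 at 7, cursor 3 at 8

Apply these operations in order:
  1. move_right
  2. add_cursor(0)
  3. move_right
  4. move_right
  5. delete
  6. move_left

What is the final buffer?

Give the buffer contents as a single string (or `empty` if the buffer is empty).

Answer: uhfo

Derivation:
After op 1 (move_right): buffer="ushnfoij" (len 8), cursors c1@2 c2@8 c3@8, authorship ........
After op 2 (add_cursor(0)): buffer="ushnfoij" (len 8), cursors c4@0 c1@2 c2@8 c3@8, authorship ........
After op 3 (move_right): buffer="ushnfoij" (len 8), cursors c4@1 c1@3 c2@8 c3@8, authorship ........
After op 4 (move_right): buffer="ushnfoij" (len 8), cursors c4@2 c1@4 c2@8 c3@8, authorship ........
After op 5 (delete): buffer="uhfo" (len 4), cursors c4@1 c1@2 c2@4 c3@4, authorship ....
After op 6 (move_left): buffer="uhfo" (len 4), cursors c4@0 c1@1 c2@3 c3@3, authorship ....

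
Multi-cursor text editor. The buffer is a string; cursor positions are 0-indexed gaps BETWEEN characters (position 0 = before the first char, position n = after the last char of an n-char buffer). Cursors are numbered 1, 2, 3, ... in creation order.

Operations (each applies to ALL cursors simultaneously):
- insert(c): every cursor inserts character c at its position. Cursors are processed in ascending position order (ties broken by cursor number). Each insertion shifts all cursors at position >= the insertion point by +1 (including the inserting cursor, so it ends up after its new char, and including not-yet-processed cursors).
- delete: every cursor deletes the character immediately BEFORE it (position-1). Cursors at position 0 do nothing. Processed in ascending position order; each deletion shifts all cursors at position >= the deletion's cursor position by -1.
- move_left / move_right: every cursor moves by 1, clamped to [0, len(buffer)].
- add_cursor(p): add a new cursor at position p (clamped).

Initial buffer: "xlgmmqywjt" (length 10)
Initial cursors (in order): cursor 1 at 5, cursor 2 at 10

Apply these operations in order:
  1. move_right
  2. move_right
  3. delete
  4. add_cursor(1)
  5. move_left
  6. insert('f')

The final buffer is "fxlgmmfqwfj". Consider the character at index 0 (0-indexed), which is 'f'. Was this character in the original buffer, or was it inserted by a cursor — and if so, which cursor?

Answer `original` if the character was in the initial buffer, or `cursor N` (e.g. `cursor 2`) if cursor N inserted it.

Answer: cursor 3

Derivation:
After op 1 (move_right): buffer="xlgmmqywjt" (len 10), cursors c1@6 c2@10, authorship ..........
After op 2 (move_right): buffer="xlgmmqywjt" (len 10), cursors c1@7 c2@10, authorship ..........
After op 3 (delete): buffer="xlgmmqwj" (len 8), cursors c1@6 c2@8, authorship ........
After op 4 (add_cursor(1)): buffer="xlgmmqwj" (len 8), cursors c3@1 c1@6 c2@8, authorship ........
After op 5 (move_left): buffer="xlgmmqwj" (len 8), cursors c3@0 c1@5 c2@7, authorship ........
After op 6 (insert('f')): buffer="fxlgmmfqwfj" (len 11), cursors c3@1 c1@7 c2@10, authorship 3.....1..2.
Authorship (.=original, N=cursor N): 3 . . . . . 1 . . 2 .
Index 0: author = 3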